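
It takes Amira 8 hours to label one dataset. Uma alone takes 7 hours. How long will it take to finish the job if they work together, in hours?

Combined rate: 1/8 + 1/7 = (7 + 8)/56 = 15/56 per hour.
Time = 1 ÷ (15/56) = 56/15 hours.

56/15 hours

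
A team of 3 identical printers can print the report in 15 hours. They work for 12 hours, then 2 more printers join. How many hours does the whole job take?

69/5 hours

One printer does 1/45 of the job per hour.
After 12 hours with 3 printers, 4/5 is done (1/5 left).
With 5 printers the rate is 5/45 = 1/9, so the rest takes 1/5 ÷ 1/9 = 9/5 hours.
Total = 12 + 9/5 = 69/5 hours.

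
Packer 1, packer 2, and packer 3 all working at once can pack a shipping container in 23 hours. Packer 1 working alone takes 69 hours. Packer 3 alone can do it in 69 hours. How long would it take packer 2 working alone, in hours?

Combined rate is 1/23 per hour.
Known contribution: 1/69 + 1/69 = (1 + 1)/69 = 2/69 per hour.
So packer 2's rate is 1/23 − 2/69 = 1/69, meaning 69 hours alone.

69 hours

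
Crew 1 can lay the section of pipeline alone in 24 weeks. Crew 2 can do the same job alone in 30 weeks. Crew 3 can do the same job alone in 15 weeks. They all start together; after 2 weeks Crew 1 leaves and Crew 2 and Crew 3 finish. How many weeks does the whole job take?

55/6 weeks

In the first 2 weeks the combined rate is 17/120, so 17/60 of the job is done, leaving 43/60.
After Crew 1 leaves the rate is 1/10 per week; the remaining 43/60 takes 43/6 weeks.
Total = 2 + 43/6 = 55/6 weeks.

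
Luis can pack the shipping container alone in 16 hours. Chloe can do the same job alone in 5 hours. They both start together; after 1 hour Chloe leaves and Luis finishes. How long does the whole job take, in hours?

64/5 hours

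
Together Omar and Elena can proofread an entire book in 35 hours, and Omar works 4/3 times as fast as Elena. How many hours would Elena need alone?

245/3 hours

Let Elena's rate be r; then Omar's rate is (4/3)r, so together (4/3 + 1)r = (7/3)r = 1/35.
Thus r = 3/245 per hour.
Elena alone: 245/3 hours; Omar alone: 245/4 hours.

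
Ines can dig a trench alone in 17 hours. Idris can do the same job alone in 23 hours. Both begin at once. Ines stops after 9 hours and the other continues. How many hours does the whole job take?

184/17 hours

In the first 9 hours the combined rate is 40/391, so 360/391 of the job is done, leaving 31/391.
After Ines leaves the rate is 1/23 per hour; the remaining 31/391 takes 31/17 hours.
Total = 9 + 31/17 = 184/17 hours.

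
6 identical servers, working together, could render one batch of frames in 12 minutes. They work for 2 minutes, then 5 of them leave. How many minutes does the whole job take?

One server does 1/72 of the job per minute.
After 2 minutes with 6 servers, 1/6 is done (5/6 left).
With 1 server the rate is 1/72, so the rest takes 5/6 ÷ 1/72 = 60 minutes.
Total = 2 + 60 = 62 minutes.

62 minutes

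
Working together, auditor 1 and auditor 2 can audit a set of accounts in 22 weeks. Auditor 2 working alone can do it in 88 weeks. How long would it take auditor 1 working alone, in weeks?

88/3 weeks

Combined rate is 1/22 per week.
Known contribution: 1/88 per week.
So auditor 1's rate is 1/22 − 1/88 = 3/88, meaning 88/3 weeks alone.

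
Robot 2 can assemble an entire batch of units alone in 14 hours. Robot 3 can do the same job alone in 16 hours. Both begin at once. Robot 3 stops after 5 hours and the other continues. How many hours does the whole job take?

77/8 hours

In the first 5 hours the combined rate is 15/112, so 75/112 of the job is done, leaving 37/112.
After robot 3 leaves the rate is 1/14 per hour; the remaining 37/112 takes 37/8 hours.
Total = 5 + 37/8 = 77/8 hours.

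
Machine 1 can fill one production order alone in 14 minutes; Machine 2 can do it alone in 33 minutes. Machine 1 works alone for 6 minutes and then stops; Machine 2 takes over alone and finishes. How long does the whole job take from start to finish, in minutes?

In 6 minutes Machine 1 does 6/14 = 3/7 of the job, leaving 4/7.
Machine 2 works at 1/33 per minute, so finishing takes 4/7 ÷ 1/33 = 132/7 minutes.
Total time = 6 + 132/7 = 174/7 minutes.

174/7 minutes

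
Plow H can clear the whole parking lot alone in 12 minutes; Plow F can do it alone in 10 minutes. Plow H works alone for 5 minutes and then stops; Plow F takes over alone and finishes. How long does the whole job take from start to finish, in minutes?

In 5 minutes Plow H does 5/12 of the job, leaving 7/12.
Plow F works at 1/10 per minute, so finishing takes 7/12 ÷ 1/10 = 35/6 minutes.
Total time = 5 + 35/6 = 65/6 minutes.

65/6 minutes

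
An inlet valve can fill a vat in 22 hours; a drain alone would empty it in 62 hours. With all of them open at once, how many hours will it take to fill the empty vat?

341/10 hours

Net rate = 1/22 − 1/62 = (31 − 11)/682 = 20/682 = 10/341 per hour.
Filling time = 1 ÷ (10/341) = 341/10 hours.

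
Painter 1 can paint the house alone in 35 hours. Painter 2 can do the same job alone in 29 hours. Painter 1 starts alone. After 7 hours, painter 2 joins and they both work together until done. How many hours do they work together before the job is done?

In the first 7 hours painter 1 alone does 7/35 = 1/5 of the job, leaving 4/5.
Once everyone is working, combined rate: 1/35 + 1/29 = (29 + 35)/1015 = 64/1015 per hour.
Remaining 4/5 at 64/1015 per hour takes 203/16 hours.

203/16 hours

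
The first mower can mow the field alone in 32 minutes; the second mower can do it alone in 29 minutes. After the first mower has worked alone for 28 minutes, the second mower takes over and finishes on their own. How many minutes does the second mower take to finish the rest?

In 28 minutes the first mower does 28/32 = 7/8 of the job, leaving 1/8.
The second mower works at 1/29 per minute, so finishing takes 1/8 ÷ 1/29 = 29/8 minutes.

29/8 minutes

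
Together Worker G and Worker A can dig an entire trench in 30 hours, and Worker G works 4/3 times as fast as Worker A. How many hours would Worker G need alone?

105/2 hours

Let Worker A's rate be r; then Worker G's rate is (4/3)r, so together (4/3 + 1)r = (7/3)r = 1/30.
Thus r = 1/70 per hour.
Worker A alone: 70 hours; Worker G alone: 105/2 hours.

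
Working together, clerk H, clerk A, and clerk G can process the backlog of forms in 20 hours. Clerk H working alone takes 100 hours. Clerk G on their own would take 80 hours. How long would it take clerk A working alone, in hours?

400/11 hours

Combined rate is 1/20 per hour.
Known contribution: 1/100 + 1/80 = (4 + 5)/400 = 9/400 per hour.
So clerk A's rate is 1/20 − 9/400 = 11/400, meaning 400/11 hours alone.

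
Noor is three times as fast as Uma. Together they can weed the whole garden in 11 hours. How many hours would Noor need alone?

Let Uma's rate be r; then Noor's rate is 3r, so together (3 + 1)r = 4r = 1/11.
Thus r = 1/44 per hour.
Uma alone: 44 hours; Noor alone: 44/3 hours.

44/3 hours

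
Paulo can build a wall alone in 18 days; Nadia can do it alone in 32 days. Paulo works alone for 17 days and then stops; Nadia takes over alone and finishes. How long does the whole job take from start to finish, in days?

In 17 days Paulo does 17/18 of the job, leaving 1/18.
Nadia works at 1/32 per day, so finishing takes 1/18 ÷ 1/32 = 16/9 days.
Total time = 17 + 16/9 = 169/9 days.

169/9 days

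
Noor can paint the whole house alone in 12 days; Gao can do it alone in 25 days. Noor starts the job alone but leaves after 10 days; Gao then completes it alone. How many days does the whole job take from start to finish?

In 10 days Noor does 10/12 = 5/6 of the job, leaving 1/6.
Gao works at 1/25 per day, so finishing takes 1/6 ÷ 1/25 = 25/6 days.
Total time = 10 + 25/6 = 85/6 days.

85/6 days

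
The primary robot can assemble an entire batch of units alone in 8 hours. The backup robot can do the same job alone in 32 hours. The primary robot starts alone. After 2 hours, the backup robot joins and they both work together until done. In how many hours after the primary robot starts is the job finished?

34/5 hours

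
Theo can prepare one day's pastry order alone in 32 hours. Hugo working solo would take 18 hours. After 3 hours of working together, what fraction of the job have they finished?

Combined rate: 1/32 + 1/18 = (9 + 16)/288 = 25/288 per hour.
In 3 hours they complete 3·25/288 = 25/96 of the job.

25/96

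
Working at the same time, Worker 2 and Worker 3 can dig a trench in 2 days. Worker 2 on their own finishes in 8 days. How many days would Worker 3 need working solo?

Combined rate is 1/2 per day.
Known contribution: 1/8 per day.
So Worker 3's rate is 1/2 − 1/8 = 3/8, meaning 8/3 days alone.

8/3 days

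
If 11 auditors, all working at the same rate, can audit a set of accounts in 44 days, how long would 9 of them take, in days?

484/9 days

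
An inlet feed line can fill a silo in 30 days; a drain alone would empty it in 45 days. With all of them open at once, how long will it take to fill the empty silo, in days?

Net rate = 1/30 − 1/45 = (3 − 2)/90 = 1/90 per day.
Filling time = 1 ÷ (1/90) = 90 days.

90 days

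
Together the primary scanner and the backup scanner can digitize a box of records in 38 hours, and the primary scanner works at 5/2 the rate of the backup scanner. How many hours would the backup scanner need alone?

Let the backup scanner's rate be r; then the primary scanner's rate is (5/2)r, so together (5/2 + 1)r = (7/2)r = 1/38.
Thus r = 1/133 per hour.
The backup scanner alone: 133 hours; the primary scanner alone: 266/5 hours.

133 hours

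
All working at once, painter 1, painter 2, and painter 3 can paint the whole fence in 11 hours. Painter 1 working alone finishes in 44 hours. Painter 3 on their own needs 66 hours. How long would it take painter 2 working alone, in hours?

132/7 hours

Combined rate is 1/11 per hour.
Known contribution: 1/44 + 1/66 = (3 + 2)/132 = 5/132 per hour.
So painter 2's rate is 1/11 − 5/132 = 7/132, meaning 132/7 hours alone.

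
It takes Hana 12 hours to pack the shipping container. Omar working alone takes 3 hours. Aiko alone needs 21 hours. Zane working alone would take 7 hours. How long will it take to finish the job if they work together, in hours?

Combined rate: 1/12 + 1/3 + 1/21 + 1/7 = (7 + 28 + 4 + 12)/84 = 51/84 = 17/28 per hour.
Time = 1 ÷ (17/28) = 28/17 hours.

28/17 hours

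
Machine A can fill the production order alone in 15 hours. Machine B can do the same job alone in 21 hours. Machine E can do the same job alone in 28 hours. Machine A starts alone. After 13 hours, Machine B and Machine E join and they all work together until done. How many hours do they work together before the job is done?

In the first 13 hours Machine A alone does 13/15 of the job, leaving 2/15.
Once everyone is working, combined rate: 1/15 + 1/21 + 1/28 = (28 + 20 + 15)/420 = 63/420 = 3/20 per hour.
Remaining 2/15 at 3/20 per hour takes 8/9 hours.

8/9 hours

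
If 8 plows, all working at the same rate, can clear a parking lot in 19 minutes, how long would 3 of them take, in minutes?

Total work is 8·19 = 152 plow-minutes.
With 3 plows: 152/3 minutes.

152/3 minutes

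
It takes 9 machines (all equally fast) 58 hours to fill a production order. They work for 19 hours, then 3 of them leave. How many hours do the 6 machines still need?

One machine does 1/522 of the job per hour.
After 19 hours with 9 machines, 19/58 is done (39/58 left).
With 6 machines the rate is 6/522 = 1/87, so the rest takes 39/58 ÷ 1/87 = 117/2 hours.

117/2 hours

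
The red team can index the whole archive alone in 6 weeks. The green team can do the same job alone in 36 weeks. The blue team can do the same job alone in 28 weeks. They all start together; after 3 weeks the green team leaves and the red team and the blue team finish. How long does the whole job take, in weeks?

77/17 weeks

In the first 3 weeks the combined rate is 29/126, so 29/42 of the job is done, leaving 13/42.
After the green team leaves the rate is 17/84 per week; the remaining 13/42 takes 26/17 weeks.
Total = 3 + 26/17 = 77/17 weeks.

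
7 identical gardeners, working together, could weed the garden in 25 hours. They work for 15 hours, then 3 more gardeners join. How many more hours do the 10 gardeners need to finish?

7 hours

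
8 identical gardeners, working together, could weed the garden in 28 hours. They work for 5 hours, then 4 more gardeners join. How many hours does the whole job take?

One gardener does 1/224 of the job per hour.
After 5 hours with 8 gardeners, 5/28 is done (23/28 left).
With 12 gardeners the rate is 12/224 = 3/56, so the rest takes 23/28 ÷ 3/56 = 46/3 hours.
Total = 5 + 46/3 = 61/3 hours.

61/3 hours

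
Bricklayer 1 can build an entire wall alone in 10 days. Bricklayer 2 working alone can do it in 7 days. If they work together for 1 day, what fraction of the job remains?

Combined rate: 1/10 + 1/7 = (7 + 10)/70 = 17/70 per day.
In 1 day they complete 1·17/70 = 17/70 of the job.
So 53/70 remains.

53/70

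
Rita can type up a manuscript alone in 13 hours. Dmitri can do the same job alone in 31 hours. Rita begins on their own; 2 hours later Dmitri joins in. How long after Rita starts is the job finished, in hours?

39/4 hours

In the first 2 hours Rita alone does 2/13 of the job, leaving 11/13.
Once everyone is working, combined rate: 1/13 + 1/31 = (31 + 13)/403 = 44/403 per hour.
Remaining 11/13 at 44/403 per hour takes 31/4 hours.
Total from the start = 2 + 31/4 = 39/4 hours.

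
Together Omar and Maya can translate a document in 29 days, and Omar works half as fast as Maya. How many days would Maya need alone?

Let Maya's rate be r; then Omar's rate is (1/2)r, so together (1/2 + 1)r = (3/2)r = 1/29.
Thus r = 2/87 per day.
Maya alone: 87/2 days; Omar alone: 87 days.

87/2 days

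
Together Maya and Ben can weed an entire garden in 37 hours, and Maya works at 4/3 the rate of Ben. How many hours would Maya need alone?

Let Ben's rate be r; then Maya's rate is (4/3)r, so together (4/3 + 1)r = (7/3)r = 1/37.
Thus r = 3/259 per hour.
Ben alone: 259/3 hours; Maya alone: 259/4 hours.

259/4 hours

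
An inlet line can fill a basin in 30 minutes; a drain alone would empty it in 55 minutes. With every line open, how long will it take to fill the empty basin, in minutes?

Net rate = 1/30 − 1/55 = (11 − 6)/330 = 5/330 = 1/66 per minute.
Filling time = 1 ÷ (1/66) = 66 minutes.

66 minutes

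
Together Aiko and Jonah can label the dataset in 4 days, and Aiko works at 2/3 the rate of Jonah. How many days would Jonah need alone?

20/3 days

Let Jonah's rate be r; then Aiko's rate is (2/3)r, so together (2/3 + 1)r = (5/3)r = 1/4.
Thus r = 3/20 per day.
Jonah alone: 20/3 days; Aiko alone: 10 days.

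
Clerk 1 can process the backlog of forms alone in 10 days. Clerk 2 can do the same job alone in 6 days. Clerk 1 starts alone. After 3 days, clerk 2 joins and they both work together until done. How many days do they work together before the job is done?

In the first 3 days clerk 1 alone does 3/10 of the job, leaving 7/10.
Once everyone is working, combined rate: 1/10 + 1/6 = (3 + 5)/30 = 8/30 = 4/15 per day.
Remaining 7/10 at 4/15 per day takes 21/8 days.

21/8 days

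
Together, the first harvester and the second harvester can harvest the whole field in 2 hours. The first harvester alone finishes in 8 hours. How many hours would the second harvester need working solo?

Combined rate is 1/2 per hour.
Known contribution: 1/8 per hour.
So the second harvester's rate is 1/2 − 1/8 = 3/8, meaning 8/3 hours alone.

8/3 hours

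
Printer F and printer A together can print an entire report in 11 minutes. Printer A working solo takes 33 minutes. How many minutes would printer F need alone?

33/2 minutes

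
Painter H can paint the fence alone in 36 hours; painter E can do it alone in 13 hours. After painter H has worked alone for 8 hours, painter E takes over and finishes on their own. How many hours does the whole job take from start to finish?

In 8 hours painter H does 8/36 = 2/9 of the job, leaving 7/9.
Painter E works at 1/13 per hour, so finishing takes 7/9 ÷ 1/13 = 91/9 hours.
Total time = 8 + 91/9 = 163/9 hours.

163/9 hours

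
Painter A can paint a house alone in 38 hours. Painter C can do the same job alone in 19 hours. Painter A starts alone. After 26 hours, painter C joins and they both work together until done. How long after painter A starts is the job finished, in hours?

30 hours

In the first 26 hours painter A alone does 26/38 = 13/19 of the job, leaving 6/19.
Once everyone is working, combined rate: 1/38 + 1/19 = (1 + 2)/38 = 3/38 per hour.
Remaining 6/19 at 3/38 per hour takes 4 hours.
Total from the start = 26 + 4 = 30 hours.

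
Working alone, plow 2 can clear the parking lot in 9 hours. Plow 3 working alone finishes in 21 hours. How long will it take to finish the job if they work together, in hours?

Combined rate: 1/9 + 1/21 = (7 + 3)/63 = 10/63 per hour.
Time = 1 ÷ (10/63) = 63/10 hours.

63/10 hours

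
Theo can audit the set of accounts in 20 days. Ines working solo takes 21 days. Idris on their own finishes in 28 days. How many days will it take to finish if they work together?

15/2 days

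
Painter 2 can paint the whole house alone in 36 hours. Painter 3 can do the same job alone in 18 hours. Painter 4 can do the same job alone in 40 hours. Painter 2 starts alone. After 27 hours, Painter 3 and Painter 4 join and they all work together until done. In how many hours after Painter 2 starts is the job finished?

381/13 hours

In the first 27 hours Painter 2 alone does 27/36 = 3/4 of the job, leaving 1/4.
Once everyone is working, combined rate: 1/36 + 1/18 + 1/40 = (10 + 20 + 9)/360 = 39/360 = 13/120 per hour.
Remaining 1/4 at 13/120 per hour takes 30/13 hours.
Total from the start = 27 + 30/13 = 381/13 hours.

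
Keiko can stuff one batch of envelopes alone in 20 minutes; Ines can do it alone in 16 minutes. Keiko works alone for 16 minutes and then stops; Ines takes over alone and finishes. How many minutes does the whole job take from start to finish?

In 16 minutes Keiko does 16/20 = 4/5 of the job, leaving 1/5.
Ines works at 1/16 per minute, so finishing takes 1/5 ÷ 1/16 = 16/5 minutes.
Total time = 16 + 16/5 = 96/5 minutes.

96/5 minutes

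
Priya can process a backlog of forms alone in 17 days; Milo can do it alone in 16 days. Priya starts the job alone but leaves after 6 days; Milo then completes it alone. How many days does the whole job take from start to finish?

278/17 days

In 6 days Priya does 6/17 of the job, leaving 11/17.
Milo works at 1/16 per day, so finishing takes 11/17 ÷ 1/16 = 176/17 days.
Total time = 6 + 176/17 = 278/17 days.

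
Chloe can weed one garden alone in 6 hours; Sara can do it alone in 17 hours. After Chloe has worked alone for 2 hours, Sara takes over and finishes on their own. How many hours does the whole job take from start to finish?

40/3 hours

In 2 hours Chloe does 2/6 = 1/3 of the job, leaving 2/3.
Sara works at 1/17 per hour, so finishing takes 2/3 ÷ 1/17 = 34/3 hours.
Total time = 2 + 34/3 = 40/3 hours.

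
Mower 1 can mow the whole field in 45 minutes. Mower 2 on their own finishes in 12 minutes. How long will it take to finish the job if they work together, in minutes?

180/19 minutes

Combined rate: 1/45 + 1/12 = (4 + 15)/180 = 19/180 per minute.
Time = 1 ÷ (19/180) = 180/19 minutes.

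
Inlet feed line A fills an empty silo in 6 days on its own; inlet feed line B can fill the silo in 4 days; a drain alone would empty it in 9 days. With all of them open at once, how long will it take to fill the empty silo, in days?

36/11 days

Net rate = 1/6 + 1/4 − 1/9 = (6 + 9 − 4)/36 = 11/36 per day.
Filling time = 1 ÷ (11/36) = 36/11 days.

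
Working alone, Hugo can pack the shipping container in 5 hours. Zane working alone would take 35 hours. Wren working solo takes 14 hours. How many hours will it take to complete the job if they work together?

10/3 hours

Combined rate: 1/5 + 1/35 + 1/14 = (14 + 2 + 5)/70 = 21/70 = 3/10 per hour.
Time = 1 ÷ (3/10) = 10/3 hours.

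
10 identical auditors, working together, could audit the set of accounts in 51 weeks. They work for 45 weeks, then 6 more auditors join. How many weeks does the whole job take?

195/4 weeks

One auditor does 1/510 of the job per week.
After 45 weeks with 10 auditors, 15/17 is done (2/17 left).
With 16 auditors the rate is 16/510 = 8/255, so the rest takes 2/17 ÷ 8/255 = 15/4 weeks.
Total = 45 + 15/4 = 195/4 weeks.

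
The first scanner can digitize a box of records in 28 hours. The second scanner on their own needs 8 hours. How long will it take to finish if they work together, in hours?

56/9 hours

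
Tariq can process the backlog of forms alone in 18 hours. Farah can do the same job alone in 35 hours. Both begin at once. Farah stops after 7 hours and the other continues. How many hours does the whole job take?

72/5 hours

In the first 7 hours the combined rate is 53/630, so 53/90 of the job is done, leaving 37/90.
After Farah leaves the rate is 1/18 per hour; the remaining 37/90 takes 37/5 hours.
Total = 7 + 37/5 = 72/5 hours.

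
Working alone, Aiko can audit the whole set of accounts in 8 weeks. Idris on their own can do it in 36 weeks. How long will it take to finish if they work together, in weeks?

72/11 weeks

With two workers the combined time is the product over the sum: 8·36/(8+36) = 288/44 = 72/11 weeks.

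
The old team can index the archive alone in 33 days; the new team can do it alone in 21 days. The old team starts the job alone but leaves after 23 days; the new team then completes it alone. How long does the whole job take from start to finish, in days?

323/11 days

In 23 days the old team does 23/33 of the job, leaving 10/33.
The new team works at 1/21 per day, so finishing takes 10/33 ÷ 1/21 = 70/11 days.
Total time = 23 + 70/11 = 323/11 days.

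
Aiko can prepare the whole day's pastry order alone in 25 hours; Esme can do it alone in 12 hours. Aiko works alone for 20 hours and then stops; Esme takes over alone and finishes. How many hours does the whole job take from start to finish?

112/5 hours

In 20 hours Aiko does 20/25 = 4/5 of the job, leaving 1/5.
Esme works at 1/12 per hour, so finishing takes 1/5 ÷ 1/12 = 12/5 hours.
Total time = 20 + 12/5 = 112/5 hours.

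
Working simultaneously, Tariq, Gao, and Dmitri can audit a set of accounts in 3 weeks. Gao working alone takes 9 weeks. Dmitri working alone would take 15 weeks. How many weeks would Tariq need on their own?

45/7 weeks

Combined rate is 1/3 per week.
Known contribution: 1/9 + 1/15 = (5 + 3)/45 = 8/45 per week.
So Tariq's rate is 1/3 − 8/45 = 7/45, meaning 45/7 weeks alone.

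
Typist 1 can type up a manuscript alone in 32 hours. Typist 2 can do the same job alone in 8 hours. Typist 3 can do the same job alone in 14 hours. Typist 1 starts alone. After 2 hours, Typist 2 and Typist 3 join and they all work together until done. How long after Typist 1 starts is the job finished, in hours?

104/17 hours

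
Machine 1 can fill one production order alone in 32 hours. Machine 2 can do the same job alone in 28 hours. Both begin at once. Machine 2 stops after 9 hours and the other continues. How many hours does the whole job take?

In the first 9 hours the combined rate is 15/224, so 135/224 of the job is done, leaving 89/224.
After Machine 2 leaves the rate is 1/32 per hour; the remaining 89/224 takes 89/7 hours.
Total = 9 + 89/7 = 152/7 hours.

152/7 hours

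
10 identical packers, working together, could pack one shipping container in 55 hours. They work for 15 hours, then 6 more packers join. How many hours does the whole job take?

One packer does 1/550 of the job per hour.
After 15 hours with 10 packers, 3/11 is done (8/11 left).
With 16 packers the rate is 16/550 = 8/275, so the rest takes 8/11 ÷ 8/275 = 25 hours.
Total = 15 + 25 = 40 hours.

40 hours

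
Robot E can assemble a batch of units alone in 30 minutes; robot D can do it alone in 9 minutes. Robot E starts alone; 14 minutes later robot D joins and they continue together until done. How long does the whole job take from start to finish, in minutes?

In 14 minutes robot E does 14/30 = 7/15 of the job, leaving 8/15.
Robot E and robot D together work at 13/90 per minute, so finishing takes 8/15 ÷ 13/90 = 48/13 minutes.
Total time = 14 + 48/13 = 230/13 minutes.

230/13 minutes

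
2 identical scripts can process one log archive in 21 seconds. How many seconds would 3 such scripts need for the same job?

14 seconds

Total work is 2·21 = 42 script-seconds.
With 3 scripts: 42/3 = 14 seconds.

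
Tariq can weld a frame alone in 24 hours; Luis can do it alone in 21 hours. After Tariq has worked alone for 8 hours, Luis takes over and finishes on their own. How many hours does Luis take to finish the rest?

In 8 hours Tariq does 8/24 = 1/3 of the job, leaving 2/3.
Luis works at 1/21 per hour, so finishing takes 2/3 ÷ 1/21 = 14 hours.

14 hours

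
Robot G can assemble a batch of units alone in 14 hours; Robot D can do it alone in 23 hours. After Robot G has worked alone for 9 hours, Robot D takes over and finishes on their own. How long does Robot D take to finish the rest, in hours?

In 9 hours Robot G does 9/14 of the job, leaving 5/14.
Robot D works at 1/23 per hour, so finishing takes 5/14 ÷ 1/23 = 115/14 hours.

115/14 hours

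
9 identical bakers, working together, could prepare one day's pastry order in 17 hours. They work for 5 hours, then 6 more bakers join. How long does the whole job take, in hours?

61/5 hours

One baker does 1/153 of the job per hour.
After 5 hours with 9 bakers, 5/17 is done (12/17 left).
With 15 bakers the rate is 15/153 = 5/51, so the rest takes 12/17 ÷ 5/51 = 36/5 hours.
Total = 5 + 36/5 = 61/5 hours.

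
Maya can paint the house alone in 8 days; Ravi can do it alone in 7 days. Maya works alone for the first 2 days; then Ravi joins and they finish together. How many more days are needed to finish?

In 2 days Maya does 2/8 = 1/4 of the job, leaving 3/4.
Maya and Ravi together work at 15/56 per day, so finishing takes 3/4 ÷ 15/56 = 14/5 days.

14/5 days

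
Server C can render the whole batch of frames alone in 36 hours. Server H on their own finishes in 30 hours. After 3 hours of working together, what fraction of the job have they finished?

Combined rate: 1/36 + 1/30 = (5 + 6)/180 = 11/180 per hour.
In 3 hours they complete 3·11/180 = 11/60 of the job.

11/60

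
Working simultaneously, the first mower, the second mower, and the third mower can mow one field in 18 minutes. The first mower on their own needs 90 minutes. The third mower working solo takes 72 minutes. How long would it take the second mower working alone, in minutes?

Combined rate is 1/18 per minute.
Known contribution: 1/90 + 1/72 = (4 + 5)/360 = 9/360 = 1/40 per minute.
So the second mower's rate is 1/18 − 1/40 = 11/360, meaning 360/11 minutes alone.

360/11 minutes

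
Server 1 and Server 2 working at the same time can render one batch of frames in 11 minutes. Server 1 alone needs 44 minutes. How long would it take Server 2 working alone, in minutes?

44/3 minutes

Combined rate is 1/11 per minute.
Known contribution: 1/44 per minute.
So Server 2's rate is 1/11 − 1/44 = 3/44, meaning 44/3 minutes alone.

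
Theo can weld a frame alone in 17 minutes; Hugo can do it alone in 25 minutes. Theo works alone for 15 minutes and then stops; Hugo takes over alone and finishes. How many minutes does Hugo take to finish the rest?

50/17 minutes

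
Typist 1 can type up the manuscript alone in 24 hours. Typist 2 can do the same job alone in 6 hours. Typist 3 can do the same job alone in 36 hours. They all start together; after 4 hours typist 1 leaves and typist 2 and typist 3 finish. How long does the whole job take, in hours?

In the first 4 hours the combined rate is 17/72, so 17/18 of the job is done, leaving 1/18.
After typist 1 leaves the rate is 7/36 per hour; the remaining 1/18 takes 2/7 hours.
Total = 4 + 2/7 = 30/7 hours.

30/7 hours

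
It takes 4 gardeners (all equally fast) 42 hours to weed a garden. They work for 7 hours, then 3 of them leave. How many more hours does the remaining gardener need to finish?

140 hours

One gardener does 1/168 of the job per hour.
After 7 hours with 4 gardeners, 1/6 is done (5/6 left).
With 1 gardener the rate is 1/168, so the rest takes 5/6 ÷ 1/168 = 140 hours.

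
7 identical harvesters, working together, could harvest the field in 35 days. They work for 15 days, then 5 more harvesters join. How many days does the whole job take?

80/3 days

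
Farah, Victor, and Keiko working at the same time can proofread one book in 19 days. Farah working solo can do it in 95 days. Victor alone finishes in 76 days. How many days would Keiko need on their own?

Combined rate is 1/19 per day.
Known contribution: 1/95 + 1/76 = (4 + 5)/380 = 9/380 per day.
So Keiko's rate is 1/19 − 9/380 = 11/380, meaning 380/11 days alone.

380/11 days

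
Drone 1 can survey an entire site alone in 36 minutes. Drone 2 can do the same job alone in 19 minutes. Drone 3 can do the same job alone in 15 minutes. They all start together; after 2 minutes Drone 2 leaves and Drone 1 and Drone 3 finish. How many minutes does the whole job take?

180/19 minutes

In the first 2 minutes the combined rate is 503/3420, so 503/1710 of the job is done, leaving 1207/1710.
After Drone 2 leaves the rate is 17/180 per minute; the remaining 1207/1710 takes 142/19 minutes.
Total = 2 + 142/19 = 180/19 minutes.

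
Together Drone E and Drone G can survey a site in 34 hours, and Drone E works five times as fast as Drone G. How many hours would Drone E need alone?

Let Drone G's rate be r; then Drone E's rate is 5r, so together (5 + 1)r = 6r = 1/34.
Thus r = 1/204 per hour.
Drone G alone: 204 hours; Drone E alone: 204/5 hours.

204/5 hours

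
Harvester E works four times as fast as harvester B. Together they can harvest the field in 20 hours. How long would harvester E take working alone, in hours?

25 hours

Let harvester B's rate be r; then harvester E's rate is 4r, so together (4 + 1)r = 5r = 1/20.
Thus r = 1/100 per hour.
Harvester B alone: 100 hours; harvester E alone: 25 hours.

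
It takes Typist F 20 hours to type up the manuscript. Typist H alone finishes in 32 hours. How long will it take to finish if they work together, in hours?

Combined rate: 1/20 + 1/32 = (8 + 5)/160 = 13/160 per hour.
Time = 1 ÷ (13/160) = 160/13 hours.

160/13 hours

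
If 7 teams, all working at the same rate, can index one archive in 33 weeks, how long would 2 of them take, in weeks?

231/2 weeks

Total work is 7·33 = 231 team-weeks.
With 2 teams: 231/2 weeks.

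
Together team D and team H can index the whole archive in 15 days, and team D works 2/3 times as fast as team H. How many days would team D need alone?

Let team H's rate be r; then team D's rate is (2/3)r, so together (2/3 + 1)r = (5/3)r = 1/15.
Thus r = 1/25 per day.
Team H alone: 25 days; team D alone: 75/2 days.

75/2 days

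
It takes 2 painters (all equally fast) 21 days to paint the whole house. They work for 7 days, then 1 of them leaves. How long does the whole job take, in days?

One painter does 1/42 of the job per day.
After 7 days with 2 painters, 1/3 is done (2/3 left).
With 1 painter the rate is 1/42, so the rest takes 2/3 ÷ 1/42 = 28 days.
Total = 7 + 28 = 35 days.

35 days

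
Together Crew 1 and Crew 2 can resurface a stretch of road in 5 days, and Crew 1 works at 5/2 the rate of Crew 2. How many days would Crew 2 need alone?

35/2 days

Let Crew 2's rate be r; then Crew 1's rate is (5/2)r, so together (5/2 + 1)r = (7/2)r = 1/5.
Thus r = 2/35 per day.
Crew 2 alone: 35/2 days; Crew 1 alone: 7 days.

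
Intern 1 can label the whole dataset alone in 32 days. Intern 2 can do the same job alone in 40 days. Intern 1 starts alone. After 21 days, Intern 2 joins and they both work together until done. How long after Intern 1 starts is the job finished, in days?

In the first 21 days Intern 1 alone does 21/32 of the job, leaving 11/32.
Once everyone is working, combined rate: 1/32 + 1/40 = (5 + 4)/160 = 9/160 per day.
Remaining 11/32 at 9/160 per day takes 55/9 days.
Total from the start = 21 + 55/9 = 244/9 days.

244/9 days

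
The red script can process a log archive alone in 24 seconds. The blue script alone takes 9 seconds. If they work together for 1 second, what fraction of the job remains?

61/72

Combined rate: 1/24 + 1/9 = (3 + 8)/72 = 11/72 per second.
In 1 second they complete 1·11/72 = 11/72 of the job.
So 61/72 remains.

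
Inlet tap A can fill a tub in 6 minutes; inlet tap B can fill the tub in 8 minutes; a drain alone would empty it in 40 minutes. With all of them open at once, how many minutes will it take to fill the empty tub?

Net rate = 1/6 + 1/8 − 1/40 = (20 + 15 − 3)/120 = 32/120 = 4/15 per minute.
Filling time = 1 ÷ (4/15) = 15/4 minutes.

15/4 minutes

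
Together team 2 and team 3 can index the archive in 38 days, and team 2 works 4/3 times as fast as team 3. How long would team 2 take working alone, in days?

133/2 days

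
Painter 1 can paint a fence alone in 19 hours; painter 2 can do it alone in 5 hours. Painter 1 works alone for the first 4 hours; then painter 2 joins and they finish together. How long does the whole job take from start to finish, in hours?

In 4 hours painter 1 does 4/19 of the job, leaving 15/19.
Painter 1 and painter 2 together work at 24/95 per hour, so finishing takes 15/19 ÷ 24/95 = 25/8 hours.
Total time = 4 + 25/8 = 57/8 hours.

57/8 hours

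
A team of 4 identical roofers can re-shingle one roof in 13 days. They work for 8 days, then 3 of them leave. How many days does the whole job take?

One roofer does 1/52 of the job per day.
After 8 days with 4 roofers, 8/13 is done (5/13 left).
With 1 roofer the rate is 1/52, so the rest takes 5/13 ÷ 1/52 = 20 days.
Total = 8 + 20 = 28 days.

28 days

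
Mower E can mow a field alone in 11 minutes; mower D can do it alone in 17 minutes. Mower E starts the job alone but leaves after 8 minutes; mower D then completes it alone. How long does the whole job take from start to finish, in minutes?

139/11 minutes

In 8 minutes mower E does 8/11 of the job, leaving 3/11.
Mower D works at 1/17 per minute, so finishing takes 3/11 ÷ 1/17 = 51/11 minutes.
Total time = 8 + 51/11 = 139/11 minutes.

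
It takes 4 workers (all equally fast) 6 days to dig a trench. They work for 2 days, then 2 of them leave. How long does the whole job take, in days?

10 days

One worker does 1/24 of the job per day.
After 2 days with 4 workers, 1/3 is done (2/3 left).
With 2 workers the rate is 2/24 = 1/12, so the rest takes 2/3 ÷ 1/12 = 8 days.
Total = 2 + 8 = 10 days.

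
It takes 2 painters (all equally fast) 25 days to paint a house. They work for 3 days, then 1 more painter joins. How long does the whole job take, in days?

One painter does 1/50 of the job per day.
After 3 days with 2 painters, 3/25 is done (22/25 left).
With 3 painters the rate is 3/50, so the rest takes 22/25 ÷ 3/50 = 44/3 days.
Total = 3 + 44/3 = 53/3 days.

53/3 days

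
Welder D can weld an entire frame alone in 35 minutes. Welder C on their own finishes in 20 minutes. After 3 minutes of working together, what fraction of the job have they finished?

33/140

Combined rate: 1/35 + 1/20 = (4 + 7)/140 = 11/140 per minute.
In 3 minutes they complete 3·11/140 = 33/140 of the job.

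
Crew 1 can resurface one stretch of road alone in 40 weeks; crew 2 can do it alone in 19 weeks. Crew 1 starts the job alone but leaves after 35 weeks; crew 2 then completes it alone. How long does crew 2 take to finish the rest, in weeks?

In 35 weeks crew 1 does 35/40 = 7/8 of the job, leaving 1/8.
Crew 2 works at 1/19 per week, so finishing takes 1/8 ÷ 1/19 = 19/8 weeks.

19/8 weeks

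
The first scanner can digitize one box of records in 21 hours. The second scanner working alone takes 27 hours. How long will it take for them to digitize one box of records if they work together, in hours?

189/16 hours

With two workers the combined time is the product over the sum: 21·27/(21+27) = 567/48 = 189/16 hours.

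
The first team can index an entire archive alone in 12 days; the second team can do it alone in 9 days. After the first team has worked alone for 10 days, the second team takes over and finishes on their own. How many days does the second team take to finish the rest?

3/2 days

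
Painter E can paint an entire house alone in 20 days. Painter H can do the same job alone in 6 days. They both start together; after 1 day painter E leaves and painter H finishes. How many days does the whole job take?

57/10 days

In the first 1 day the combined rate is 13/60, so 13/60 of the job is done, leaving 47/60.
After painter E leaves the rate is 1/6 per day; the remaining 47/60 takes 47/10 days.
Total = 1 + 47/10 = 57/10 days.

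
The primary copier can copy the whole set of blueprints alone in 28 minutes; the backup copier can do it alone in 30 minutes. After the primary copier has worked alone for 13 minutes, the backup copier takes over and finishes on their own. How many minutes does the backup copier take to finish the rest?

In 13 minutes the primary copier does 13/28 of the job, leaving 15/28.
The backup copier works at 1/30 per minute, so finishing takes 15/28 ÷ 1/30 = 225/14 minutes.

225/14 minutes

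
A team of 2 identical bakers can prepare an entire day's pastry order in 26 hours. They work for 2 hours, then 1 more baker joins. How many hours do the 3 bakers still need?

16 hours

One baker does 1/52 of the job per hour.
After 2 hours with 2 bakers, 1/13 is done (12/13 left).
With 3 bakers the rate is 3/52, so the rest takes 12/13 ÷ 3/52 = 16 hours.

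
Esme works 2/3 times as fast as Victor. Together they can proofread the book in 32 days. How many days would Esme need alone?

80 days

Let Victor's rate be r; then Esme's rate is (2/3)r, so together (2/3 + 1)r = (5/3)r = 1/32.
Thus r = 3/160 per day.
Victor alone: 160/3 days; Esme alone: 80 days.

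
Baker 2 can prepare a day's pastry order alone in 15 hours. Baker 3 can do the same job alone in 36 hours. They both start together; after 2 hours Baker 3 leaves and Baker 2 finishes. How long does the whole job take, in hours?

In the first 2 hours the combined rate is 17/180, so 17/90 of the job is done, leaving 73/90.
After Baker 3 leaves the rate is 1/15 per hour; the remaining 73/90 takes 73/6 hours.
Total = 2 + 73/6 = 85/6 hours.

85/6 hours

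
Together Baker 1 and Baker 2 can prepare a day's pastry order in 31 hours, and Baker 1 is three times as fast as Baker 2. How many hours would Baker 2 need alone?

Let Baker 2's rate be r; then Baker 1's rate is 3r, so together (3 + 1)r = 4r = 1/31.
Thus r = 1/124 per hour.
Baker 2 alone: 124 hours; Baker 1 alone: 124/3 hours.

124 hours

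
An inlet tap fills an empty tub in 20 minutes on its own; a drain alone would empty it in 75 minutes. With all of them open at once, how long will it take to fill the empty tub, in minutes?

300/11 minutes

Net rate = 1/20 − 1/75 = (15 − 4)/300 = 11/300 per minute.
Filling time = 1 ÷ (11/300) = 300/11 minutes.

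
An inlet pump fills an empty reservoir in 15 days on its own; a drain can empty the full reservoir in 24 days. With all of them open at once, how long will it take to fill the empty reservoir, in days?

40 days

Net rate = 1/15 − 1/24 = (8 − 5)/120 = 3/120 = 1/40 per day.
Filling time = 1 ÷ (1/40) = 40 days.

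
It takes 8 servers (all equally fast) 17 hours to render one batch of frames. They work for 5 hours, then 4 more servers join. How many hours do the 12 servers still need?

One server does 1/136 of the job per hour.
After 5 hours with 8 servers, 5/17 is done (12/17 left).
With 12 servers the rate is 12/136 = 3/34, so the rest takes 12/17 ÷ 3/34 = 8 hours.

8 hours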